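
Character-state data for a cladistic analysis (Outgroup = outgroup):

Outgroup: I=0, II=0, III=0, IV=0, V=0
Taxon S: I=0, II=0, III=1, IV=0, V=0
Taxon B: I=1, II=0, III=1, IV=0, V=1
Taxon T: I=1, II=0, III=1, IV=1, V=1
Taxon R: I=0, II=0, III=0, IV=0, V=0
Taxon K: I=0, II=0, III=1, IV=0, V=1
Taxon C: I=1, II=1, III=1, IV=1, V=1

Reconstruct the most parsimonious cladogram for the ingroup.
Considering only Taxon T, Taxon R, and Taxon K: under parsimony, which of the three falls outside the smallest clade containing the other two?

The outgroup has state '0' for every character, so '1' is the derived state throughout.
I (derived state '1') is shared by Taxon B, Taxon C, and Taxon T — a synapomorphy uniting that clade.
II: derived state '1' in Taxon C only — an autapomorphy, so it tells us nothing about relationships among taxa.
Only Taxon B, Taxon C, Taxon K, Taxon S, and Taxon T show the derived state '1' for III, supporting them as a clade.
IV (derived state '1') is shared by Taxon C and Taxon T — a synapomorphy uniting that clade.
V (derived state '1') is shared by Taxon B, Taxon C, Taxon K, and Taxon T — a synapomorphy uniting that clade.
Most parsimonious ingroup topology: ((Taxon S,((Taxon B,(Taxon T,Taxon C)),Taxon K)),Taxon R).
Taxon T and Taxon K share a more recent common ancestor with each other than either does with Taxon R, so Taxon R is the least closely related of the three.

Taxon R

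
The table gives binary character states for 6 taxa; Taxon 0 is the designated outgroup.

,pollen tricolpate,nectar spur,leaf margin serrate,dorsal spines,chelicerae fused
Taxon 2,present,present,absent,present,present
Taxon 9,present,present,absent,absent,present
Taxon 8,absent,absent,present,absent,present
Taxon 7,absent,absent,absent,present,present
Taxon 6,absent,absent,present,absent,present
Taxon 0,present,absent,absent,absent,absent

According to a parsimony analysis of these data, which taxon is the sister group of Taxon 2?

Character polarity is set by the outgroup: the derived state is whichever differs from the outgroup's state, so for pollen tricolpate the derived state is 'absent', and for the remaining characters it is 'present'.
pollen tricolpate: derived state 'absent' in Taxon 6, Taxon 7, and Taxon 8 only — synapomorphy for {Taxon 6, Taxon 7, Taxon 8}.
nectar spur: derived state 'present' in Taxon 2 and Taxon 9 only — synapomorphy for {Taxon 2, Taxon 9}.
Only Taxon 6 and Taxon 8 show the derived state 'present' for leaf margin serrate, supporting them as a clade.
dorsal spines groups Taxon 2 and Taxon 7, which is incompatible with the clades supported by the remaining characters; treating it as convergent (homoplasy) costs fewer steps than any alternative tree.
All ingroup taxa share the derived state 'present' for chelicerae fused; it defines the ingroup but does not resolve relationships within it.
Most parsimonious ingroup topology: ((Taxon 7,(Taxon 6,Taxon 8)),(Taxon 2,Taxon 9)).
Taxon 2 and Taxon 9 form a cherry on this tree, so they are sister taxa.

Taxon 9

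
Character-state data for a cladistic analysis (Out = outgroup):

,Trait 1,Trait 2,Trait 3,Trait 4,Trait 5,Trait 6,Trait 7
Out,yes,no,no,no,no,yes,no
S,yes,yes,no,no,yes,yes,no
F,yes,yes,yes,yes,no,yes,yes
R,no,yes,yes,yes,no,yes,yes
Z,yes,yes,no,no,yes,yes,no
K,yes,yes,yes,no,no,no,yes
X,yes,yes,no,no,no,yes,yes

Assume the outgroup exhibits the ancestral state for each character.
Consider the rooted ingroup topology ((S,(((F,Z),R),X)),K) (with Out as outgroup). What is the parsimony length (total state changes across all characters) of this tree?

Map each character onto ((S,(((F,Z),R),X)),K) (rooted by Out) and count the minimum state changes it requires (Fitch parsimony):
Trait 1: 1; Trait 2: 1; Trait 3: 3; Trait 4: 2; Trait 5: 2; Trait 6: 1; Trait 7: 3.
Total tree length = 13.

13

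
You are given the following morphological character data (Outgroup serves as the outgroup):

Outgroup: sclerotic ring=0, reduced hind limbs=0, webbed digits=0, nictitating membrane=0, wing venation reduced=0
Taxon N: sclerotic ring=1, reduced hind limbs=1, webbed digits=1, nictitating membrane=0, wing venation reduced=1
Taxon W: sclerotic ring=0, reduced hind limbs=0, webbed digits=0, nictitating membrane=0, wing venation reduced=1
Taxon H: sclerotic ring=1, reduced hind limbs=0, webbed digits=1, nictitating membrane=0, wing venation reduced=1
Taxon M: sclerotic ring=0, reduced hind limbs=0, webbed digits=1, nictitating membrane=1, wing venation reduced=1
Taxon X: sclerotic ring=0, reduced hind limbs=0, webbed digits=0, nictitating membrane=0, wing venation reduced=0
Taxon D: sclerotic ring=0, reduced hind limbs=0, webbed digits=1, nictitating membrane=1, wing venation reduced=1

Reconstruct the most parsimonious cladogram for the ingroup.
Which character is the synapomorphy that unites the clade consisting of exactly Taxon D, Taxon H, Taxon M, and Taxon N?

webbed digits

The outgroup has state '0' for every character, so '1' is the derived state throughout.
sclerotic ring (derived state '1') is shared by Taxon H and Taxon N — a synapomorphy uniting that clade.
reduced hind limbs (derived state '1') is unique to Taxon N (autapomorphy; uninformative for grouping).
Only Taxon D, Taxon H, Taxon M, and Taxon N show the derived state '1' for webbed digits, supporting them as a clade.
Only Taxon D and Taxon M show the derived state '1' for nictitating membrane, supporting them as a clade.
wing venation reduced (derived state '1') is shared by Taxon D, Taxon H, Taxon M, Taxon N, and Taxon W — a synapomorphy uniting that clade.
Most parsimonious ingroup topology: (Taxon X,(((Taxon D,Taxon M),(Taxon N,Taxon H)),Taxon W)).
The clade {Taxon D, Taxon H, Taxon M, Taxon N} is supported by webbed digits: its derived state '1' occurs in exactly those taxa and in no other taxon (including the outgroup).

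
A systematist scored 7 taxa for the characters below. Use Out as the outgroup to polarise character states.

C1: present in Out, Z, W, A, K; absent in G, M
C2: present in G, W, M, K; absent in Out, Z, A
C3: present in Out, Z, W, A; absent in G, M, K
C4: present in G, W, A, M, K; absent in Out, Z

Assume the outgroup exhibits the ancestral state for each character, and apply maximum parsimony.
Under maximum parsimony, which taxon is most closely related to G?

M

Character polarity is set by the outgroup: the derived state is whichever differs from the outgroup's state, so for C1, C3 the derived state is 'absent', and for the remaining characters it is 'present'.
C1 (derived state 'absent') is shared by G and M — a synapomorphy uniting that clade.
C2 (derived state 'present') is shared by G, K, M, and W — a synapomorphy uniting that clade.
C3: derived state 'absent' in G, K, and M only — synapomorphy for {G, K, M}.
C4 (derived state 'present') is shared by A, G, K, M, and W — a synapomorphy uniting that clade.
Most parsimonious ingroup topology: (Z,((((G,M),K),W),A)).
G and M form a cherry on this tree, so they are sister taxa.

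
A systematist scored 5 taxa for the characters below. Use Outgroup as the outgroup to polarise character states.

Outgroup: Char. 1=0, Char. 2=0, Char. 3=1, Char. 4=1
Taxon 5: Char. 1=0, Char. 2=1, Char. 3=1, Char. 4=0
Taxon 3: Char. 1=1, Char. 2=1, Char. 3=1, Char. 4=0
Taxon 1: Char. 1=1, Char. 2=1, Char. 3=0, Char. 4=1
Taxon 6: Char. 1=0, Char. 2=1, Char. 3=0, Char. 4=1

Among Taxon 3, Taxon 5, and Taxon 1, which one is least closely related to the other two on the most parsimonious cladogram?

Taxon 1

Character polarity is set by the outgroup: the derived state is whichever differs from the outgroup's state, so for Char. 3, Char. 4 the derived state is '0', and for the remaining characters it is '1'.
Char. 1 (state '1') occurs in Taxon 1 and Taxon 3 but conflicts with the nesting implied by the other characters — most parsimoniously interpreted as homoplasy.
All ingroup taxa share the derived state '1' for Char. 2; it defines the ingroup but does not resolve relationships within it.
Char. 3 (derived state '0') is shared by Taxon 1 and Taxon 6 — a synapomorphy uniting that clade.
Only Taxon 3 and Taxon 5 show the derived state '0' for Char. 4, supporting them as a clade.
Most parsimonious ingroup topology: ((Taxon 5,Taxon 3),(Taxon 1,Taxon 6)).
Taxon 5 and Taxon 3 share a more recent common ancestor with each other than either does with Taxon 1, so Taxon 1 is the least closely related of the three.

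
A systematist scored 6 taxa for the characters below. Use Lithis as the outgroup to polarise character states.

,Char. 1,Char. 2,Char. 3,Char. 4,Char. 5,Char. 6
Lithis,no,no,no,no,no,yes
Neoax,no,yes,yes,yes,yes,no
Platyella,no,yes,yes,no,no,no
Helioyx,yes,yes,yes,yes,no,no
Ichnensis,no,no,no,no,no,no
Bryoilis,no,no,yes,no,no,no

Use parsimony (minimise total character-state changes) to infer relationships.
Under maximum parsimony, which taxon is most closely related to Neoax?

Character polarity is set by the outgroup: the derived state is whichever differs from the outgroup's state, so for Char. 6 the derived state is 'no', and for the remaining characters it is 'yes'.
Char. 1: derived state 'yes' in Helioyx only — an autapomorphy, so it tells us nothing about relationships among taxa.
Char. 2 (derived state 'yes') is shared by Helioyx, Neoax, and Platyella — a synapomorphy uniting that clade.
Only Bryoilis, Helioyx, Neoax, and Platyella show the derived state 'yes' for Char. 3, supporting them as a clade.
Only Helioyx and Neoax show the derived state 'yes' for Char. 4, supporting them as a clade.
Char. 5: derived state 'yes' in Neoax only — an autapomorphy, so it tells us nothing about relationships among taxa.
Char. 6 (derived state 'no') is shared by all ingroup taxa — unites the whole ingroup.
Most parsimonious ingroup topology: ((((Neoax,Helioyx),Platyella),Bryoilis),Ichnensis).
Neoax and Helioyx form a cherry on this tree, so they are sister taxa.

Helioyx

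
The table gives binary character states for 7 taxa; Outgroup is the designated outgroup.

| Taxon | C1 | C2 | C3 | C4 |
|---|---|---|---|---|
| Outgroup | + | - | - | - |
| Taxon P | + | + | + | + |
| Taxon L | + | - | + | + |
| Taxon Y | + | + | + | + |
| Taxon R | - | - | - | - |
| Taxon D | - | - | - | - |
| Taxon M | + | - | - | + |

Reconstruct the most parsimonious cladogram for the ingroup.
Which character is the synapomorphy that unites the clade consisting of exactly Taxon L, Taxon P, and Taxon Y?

Character polarity is set by the outgroup: the derived state is whichever differs from the outgroup's state, so for C1 the derived state is '-', and for the remaining characters it is '+'.
Only Taxon D and Taxon R show the derived state '-' for C1, supporting them as a clade.
C2 (derived state '+') is shared by Taxon P and Taxon Y — a synapomorphy uniting that clade.
C3 (derived state '+') is shared by Taxon L, Taxon P, and Taxon Y — a synapomorphy uniting that clade.
C4: derived state '+' in Taxon L, Taxon M, Taxon P, and Taxon Y only — synapomorphy for {Taxon L, Taxon M, Taxon P, Taxon Y}.
Most parsimonious ingroup topology: ((((Taxon P,Taxon Y),Taxon L),Taxon M),(Taxon R,Taxon D)).
The clade {Taxon L, Taxon P, Taxon Y} is supported by C3: its derived state '+' occurs in exactly those taxa and in no other taxon (including the outgroup).

C3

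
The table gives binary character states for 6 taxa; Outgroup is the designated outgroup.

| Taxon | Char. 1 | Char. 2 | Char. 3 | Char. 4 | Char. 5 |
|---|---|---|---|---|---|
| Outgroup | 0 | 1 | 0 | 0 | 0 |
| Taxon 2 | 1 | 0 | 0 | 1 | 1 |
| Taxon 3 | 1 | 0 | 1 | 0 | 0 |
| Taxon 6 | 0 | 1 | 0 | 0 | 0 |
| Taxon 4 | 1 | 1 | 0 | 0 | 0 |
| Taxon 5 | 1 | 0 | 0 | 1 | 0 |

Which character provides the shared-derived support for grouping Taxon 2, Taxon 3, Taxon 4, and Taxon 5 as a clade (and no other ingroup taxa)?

Character polarity is set by the outgroup: the derived state is whichever differs from the outgroup's state, so for Char. 2 the derived state is '0', and for the remaining characters it is '1'.
Only Taxon 2, Taxon 3, Taxon 4, and Taxon 5 show the derived state '1' for Char. 1, supporting them as a clade.
Char. 2 (derived state '0') is shared by Taxon 2, Taxon 3, and Taxon 5 — a synapomorphy uniting that clade.
Char. 3: derived state '1' in Taxon 3 only — an autapomorphy, so it tells us nothing about relationships among taxa.
Only Taxon 2 and Taxon 5 show the derived state '1' for Char. 4, supporting them as a clade.
Char. 5 (derived state '1') is unique to Taxon 2 (autapomorphy; uninformative for grouping).
Most parsimonious ingroup topology: ((((Taxon 2,Taxon 5),Taxon 3),Taxon 4),Taxon 6).
The clade {Taxon 2, Taxon 3, Taxon 4, Taxon 5} is supported by Char. 1: its derived state '1' occurs in exactly those taxa and in no other taxon (including the outgroup).

Char. 1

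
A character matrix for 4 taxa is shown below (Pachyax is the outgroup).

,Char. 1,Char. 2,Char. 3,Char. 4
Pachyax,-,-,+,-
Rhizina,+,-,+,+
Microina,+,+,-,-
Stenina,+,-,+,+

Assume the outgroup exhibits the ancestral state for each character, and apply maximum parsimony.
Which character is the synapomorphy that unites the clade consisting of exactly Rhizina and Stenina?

Char. 4

Character polarity is set by the outgroup: the derived state is whichever differs from the outgroup's state, so for Char. 3 the derived state is '-', and for the remaining characters it is '+'.
Char. 1 (derived state '+') is shared by all ingroup taxa — unites the whole ingroup.
Char. 2: derived state '+' in Microina only — an autapomorphy, so it tells us nothing about relationships among taxa.
Char. 3 (derived state '-') is unique to Microina (autapomorphy; uninformative for grouping).
Char. 4 (derived state '+') is shared by Rhizina and Stenina — a synapomorphy uniting that clade.
Most parsimonious ingroup topology: ((Rhizina,Stenina),Microina).
The clade {Rhizina, Stenina} is supported by Char. 4: its derived state '+' occurs in exactly those taxa and in no other taxon (including the outgroup).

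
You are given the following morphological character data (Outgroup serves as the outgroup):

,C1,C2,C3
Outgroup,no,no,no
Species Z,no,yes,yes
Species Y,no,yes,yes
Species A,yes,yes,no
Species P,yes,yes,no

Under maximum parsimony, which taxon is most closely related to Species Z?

The outgroup has state 'no' for every character, so 'yes' is the derived state throughout.
Only Species A and Species P show the derived state 'yes' for C1, supporting them as a clade.
All ingroup taxa share the derived state 'yes' for C2; it defines the ingroup but does not resolve relationships within it.
C3: derived state 'yes' in Species Y and Species Z only — synapomorphy for {Species Y, Species Z}.
Most parsimonious ingroup topology: ((Species P,Species A),(Species Z,Species Y)).
Species Z and Species Y form a cherry on this tree, so they are sister taxa.

Species Y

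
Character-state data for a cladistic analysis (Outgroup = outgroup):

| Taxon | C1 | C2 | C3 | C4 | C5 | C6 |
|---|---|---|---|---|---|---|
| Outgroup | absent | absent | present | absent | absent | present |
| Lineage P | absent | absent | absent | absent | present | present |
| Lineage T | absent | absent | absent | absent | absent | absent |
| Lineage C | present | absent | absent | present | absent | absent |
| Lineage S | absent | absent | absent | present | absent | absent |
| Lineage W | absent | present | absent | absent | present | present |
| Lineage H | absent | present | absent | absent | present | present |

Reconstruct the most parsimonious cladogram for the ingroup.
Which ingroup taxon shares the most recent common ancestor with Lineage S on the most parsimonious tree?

Character polarity is set by the outgroup: the derived state is whichever differs from the outgroup's state, so for C3, C6 the derived state is 'absent', and for the remaining characters it is 'present'.
C1 (derived state 'present') is unique to Lineage C (autapomorphy; uninformative for grouping).
C2: derived state 'present' in Lineage H and Lineage W only — synapomorphy for {Lineage H, Lineage W}.
All ingroup taxa share the derived state 'absent' for C3; it defines the ingroup but does not resolve relationships within it.
C4: derived state 'present' in Lineage C and Lineage S only — synapomorphy for {Lineage C, Lineage S}.
Only Lineage H, Lineage P, and Lineage W show the derived state 'present' for C5, supporting them as a clade.
C6: derived state 'absent' in Lineage C, Lineage S, and Lineage T only — synapomorphy for {Lineage C, Lineage S, Lineage T}.
Most parsimonious ingroup topology: ((Lineage P,(Lineage W,Lineage H)),(Lineage T,(Lineage C,Lineage S))).
Lineage S and Lineage C form a cherry on this tree, so they are sister taxa.

Lineage C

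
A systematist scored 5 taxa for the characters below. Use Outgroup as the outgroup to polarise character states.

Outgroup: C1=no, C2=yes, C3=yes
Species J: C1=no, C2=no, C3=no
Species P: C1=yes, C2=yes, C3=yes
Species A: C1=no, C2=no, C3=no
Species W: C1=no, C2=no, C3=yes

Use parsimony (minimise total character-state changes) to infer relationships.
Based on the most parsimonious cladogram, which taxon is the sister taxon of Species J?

Species A

Character polarity is set by the outgroup: the derived state is whichever differs from the outgroup's state, so for C2, C3 the derived state is 'no', and for the remaining characters it is 'yes'.
C1 (derived state 'yes') is unique to Species P (autapomorphy; uninformative for grouping).
Only Species A, Species J, and Species W show the derived state 'no' for C2, supporting them as a clade.
C3 (derived state 'no') is shared by Species A and Species J — a synapomorphy uniting that clade.
Most parsimonious ingroup topology: (((Species J,Species A),Species W),Species P).
Species J and Species A form a cherry on this tree, so they are sister taxa.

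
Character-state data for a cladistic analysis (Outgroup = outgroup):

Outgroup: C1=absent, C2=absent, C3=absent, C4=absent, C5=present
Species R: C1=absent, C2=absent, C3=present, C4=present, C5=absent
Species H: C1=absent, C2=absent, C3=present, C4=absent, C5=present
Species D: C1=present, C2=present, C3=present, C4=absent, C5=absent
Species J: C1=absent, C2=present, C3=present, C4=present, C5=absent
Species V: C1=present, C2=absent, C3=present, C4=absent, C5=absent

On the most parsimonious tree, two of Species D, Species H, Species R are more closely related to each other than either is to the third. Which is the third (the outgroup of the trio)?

Species H

Character polarity is set by the outgroup: the derived state is whichever differs from the outgroup's state, so for C5 the derived state is 'absent', and for the remaining characters it is 'present'.
C1: derived state 'present' in Species D and Species V only — synapomorphy for {Species D, Species V}.
C2 groups Species D and Species J, which is incompatible with the clades supported by the remaining characters; treating it as convergent (homoplasy) costs fewer steps than any alternative tree.
C3 (derived state 'present') is shared by all ingroup taxa — unites the whole ingroup.
Only Species J and Species R show the derived state 'present' for C4, supporting them as a clade.
Only Species D, Species J, Species R, and Species V show the derived state 'absent' for C5, supporting them as a clade.
Most parsimonious ingroup topology: (((Species R,Species J),(Species D,Species V)),Species H).
Species D and Species R share a more recent common ancestor with each other than either does with Species H, so Species H is the least closely related of the three.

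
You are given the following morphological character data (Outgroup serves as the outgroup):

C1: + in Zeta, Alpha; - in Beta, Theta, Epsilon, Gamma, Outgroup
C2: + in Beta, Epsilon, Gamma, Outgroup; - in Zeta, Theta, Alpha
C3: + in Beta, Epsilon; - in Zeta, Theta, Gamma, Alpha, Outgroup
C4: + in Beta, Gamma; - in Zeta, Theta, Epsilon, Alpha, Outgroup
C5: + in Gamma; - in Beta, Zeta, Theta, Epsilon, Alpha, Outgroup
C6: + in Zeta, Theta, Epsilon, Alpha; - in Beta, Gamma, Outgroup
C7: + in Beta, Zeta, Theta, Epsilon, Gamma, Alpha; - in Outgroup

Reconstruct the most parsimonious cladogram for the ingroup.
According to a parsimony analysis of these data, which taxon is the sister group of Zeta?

Alpha

Character polarity is set by the outgroup: the derived state is whichever differs from the outgroup's state, so for C2 the derived state is '-', and for the remaining characters it is '+'.
C1 (derived state '+') is shared by Alpha and Zeta — a synapomorphy uniting that clade.
Only Alpha, Theta, and Zeta show the derived state '-' for C2, supporting them as a clade.
C3 (state '+') occurs in Beta and Epsilon but conflicts with the nesting implied by the other characters — most parsimoniously interpreted as homoplasy.
C4 (derived state '+') is shared by Beta and Gamma — a synapomorphy uniting that clade.
C5: derived state '+' in Gamma only — an autapomorphy, so it tells us nothing about relationships among taxa.
C6: derived state '+' in Alpha, Epsilon, Theta, and Zeta only — synapomorphy for {Alpha, Epsilon, Theta, Zeta}.
All ingroup taxa share the derived state '+' for C7; it defines the ingroup but does not resolve relationships within it.
Most parsimonious ingroup topology: (((Theta,(Zeta,Alpha)),Epsilon),(Beta,Gamma)).
Zeta and Alpha form a cherry on this tree, so they are sister taxa.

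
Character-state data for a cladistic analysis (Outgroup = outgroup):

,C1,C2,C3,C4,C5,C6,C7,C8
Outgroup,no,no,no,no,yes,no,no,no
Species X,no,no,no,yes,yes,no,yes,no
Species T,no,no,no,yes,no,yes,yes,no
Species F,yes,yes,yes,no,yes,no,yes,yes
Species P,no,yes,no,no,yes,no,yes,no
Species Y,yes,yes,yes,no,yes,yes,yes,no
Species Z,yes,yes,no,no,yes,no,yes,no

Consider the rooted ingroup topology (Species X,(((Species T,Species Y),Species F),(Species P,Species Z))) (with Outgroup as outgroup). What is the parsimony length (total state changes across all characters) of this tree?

13

Map each character onto (Species X,(((Species T,Species Y),Species F),(Species P,Species Z))) (rooted by Outgroup) and count the minimum state changes it requires (Fitch parsimony):
C1: 3; C2: 2; C3: 2; C4: 2; C5: 1; C6: 1; C7: 1; C8: 1.
Total tree length = 13.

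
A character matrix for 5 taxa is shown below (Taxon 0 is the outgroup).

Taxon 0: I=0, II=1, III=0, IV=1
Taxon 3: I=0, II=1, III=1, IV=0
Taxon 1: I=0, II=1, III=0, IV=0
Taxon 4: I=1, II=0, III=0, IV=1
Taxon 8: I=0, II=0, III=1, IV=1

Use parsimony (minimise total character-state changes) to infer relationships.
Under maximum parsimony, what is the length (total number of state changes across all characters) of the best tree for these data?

Character polarity is set by the outgroup: the derived state is whichever differs from the outgroup's state, so for II, IV the derived state is '0', and for the remaining characters it is '1'.
I: derived state '1' in Taxon 4 only — an autapomorphy, so it tells us nothing about relationships among taxa.
II (derived state '0') is shared by Taxon 4 and Taxon 8 — a synapomorphy uniting that clade.
III groups Taxon 3 and Taxon 8, which is incompatible with the clades supported by the remaining characters; treating it as convergent (homoplasy) costs fewer steps than any alternative tree.
IV (derived state '0') is shared by Taxon 1 and Taxon 3 — a synapomorphy uniting that clade.
Most parsimonious ingroup topology: ((Taxon 3,Taxon 1),(Taxon 4,Taxon 8)).
Changes per character on this tree: I: 1; II: 1; III: 2; IV: 1.
Total = 5.

5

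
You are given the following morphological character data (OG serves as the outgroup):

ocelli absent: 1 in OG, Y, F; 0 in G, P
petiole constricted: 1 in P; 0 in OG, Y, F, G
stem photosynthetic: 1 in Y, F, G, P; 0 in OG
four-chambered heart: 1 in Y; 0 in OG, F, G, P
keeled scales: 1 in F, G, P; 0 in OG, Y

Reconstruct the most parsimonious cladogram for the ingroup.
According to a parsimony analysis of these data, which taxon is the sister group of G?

P

Character polarity is set by the outgroup: the derived state is whichever differs from the outgroup's state, so for ocelli absent the derived state is '0', and for the remaining characters it is '1'.
ocelli absent: derived state '0' in G and P only — synapomorphy for {G, P}.
petiole constricted (derived state '1') is unique to P (autapomorphy; uninformative for grouping).
All ingroup taxa share the derived state '1' for stem photosynthetic; it defines the ingroup but does not resolve relationships within it.
four-chambered heart (derived state '1') is unique to Y (autapomorphy; uninformative for grouping).
Only F, G, and P show the derived state '1' for keeled scales, supporting them as a clade.
Most parsimonious ingroup topology: (Y,(F,(G,P))).
G and P form a cherry on this tree, so they are sister taxa.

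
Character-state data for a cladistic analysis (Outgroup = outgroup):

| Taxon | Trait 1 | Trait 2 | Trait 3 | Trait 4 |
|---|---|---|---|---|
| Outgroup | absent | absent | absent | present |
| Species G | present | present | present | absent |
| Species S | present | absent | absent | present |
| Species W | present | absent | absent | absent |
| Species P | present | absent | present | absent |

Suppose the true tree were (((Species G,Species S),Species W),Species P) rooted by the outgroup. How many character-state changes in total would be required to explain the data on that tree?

6

Map each character onto (((Species G,Species S),Species W),Species P) (rooted by Outgroup) and count the minimum state changes it requires (Fitch parsimony):
Trait 1: 1; Trait 2: 1; Trait 3: 2; Trait 4: 2.
Total tree length = 6.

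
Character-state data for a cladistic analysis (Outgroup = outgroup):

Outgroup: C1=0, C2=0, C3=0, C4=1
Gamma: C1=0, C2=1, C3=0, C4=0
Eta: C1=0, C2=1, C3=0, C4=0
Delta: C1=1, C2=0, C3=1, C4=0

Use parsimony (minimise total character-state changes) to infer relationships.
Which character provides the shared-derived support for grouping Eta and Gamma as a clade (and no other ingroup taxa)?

C2

Character polarity is set by the outgroup: the derived state is whichever differs from the outgroup's state, so for C4 the derived state is '0', and for the remaining characters it is '1'.
C1: derived state '1' in Delta only — an autapomorphy, so it tells us nothing about relationships among taxa.
C2 (derived state '1') is shared by Eta and Gamma — a synapomorphy uniting that clade.
C3: derived state '1' in Delta only — an autapomorphy, so it tells us nothing about relationships among taxa.
C4 (derived state '0') is shared by all ingroup taxa — unites the whole ingroup.
Most parsimonious ingroup topology: ((Gamma,Eta),Delta).
The clade {Eta, Gamma} is supported by C2: its derived state '1' occurs in exactly those taxa and in no other taxon (including the outgroup).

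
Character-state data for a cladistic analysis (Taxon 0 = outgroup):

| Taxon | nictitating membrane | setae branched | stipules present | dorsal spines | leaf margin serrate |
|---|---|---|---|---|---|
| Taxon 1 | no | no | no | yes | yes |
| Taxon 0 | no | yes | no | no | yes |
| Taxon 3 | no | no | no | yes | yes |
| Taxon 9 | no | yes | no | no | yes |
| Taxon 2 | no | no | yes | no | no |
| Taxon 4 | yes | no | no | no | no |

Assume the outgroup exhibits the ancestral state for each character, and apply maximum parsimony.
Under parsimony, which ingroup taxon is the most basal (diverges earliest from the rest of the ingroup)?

Character polarity is set by the outgroup: the derived state is whichever differs from the outgroup's state, so for setae branched, leaf margin serrate the derived state is 'no', and for the remaining characters it is 'yes'.
nictitating membrane (derived state 'yes') is unique to Taxon 4 (autapomorphy; uninformative for grouping).
Only Taxon 1, Taxon 2, Taxon 3, and Taxon 4 show the derived state 'no' for setae branched, supporting them as a clade.
stipules present (derived state 'yes') is unique to Taxon 2 (autapomorphy; uninformative for grouping).
dorsal spines: derived state 'yes' in Taxon 1 and Taxon 3 only — synapomorphy for {Taxon 1, Taxon 3}.
Only Taxon 2 and Taxon 4 show the derived state 'no' for leaf margin serrate, supporting them as a clade.
Most parsimonious ingroup topology: (Taxon 9,((Taxon 4,Taxon 2),(Taxon 3,Taxon 1))).
Taxon 9 is sister to the clade containing all other ingroup taxa, so it is the earliest-diverging (most basal) ingroup lineage.

Taxon 9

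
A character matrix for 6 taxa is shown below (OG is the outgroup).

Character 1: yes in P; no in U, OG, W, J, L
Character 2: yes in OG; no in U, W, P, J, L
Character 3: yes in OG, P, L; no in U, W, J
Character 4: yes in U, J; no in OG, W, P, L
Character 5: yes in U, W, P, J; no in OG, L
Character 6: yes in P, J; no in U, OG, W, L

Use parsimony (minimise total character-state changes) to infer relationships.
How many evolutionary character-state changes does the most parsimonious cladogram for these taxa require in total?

Character polarity is set by the outgroup: the derived state is whichever differs from the outgroup's state, so for Character 2, Character 3 the derived state is 'no', and for the remaining characters it is 'yes'.
Character 1: derived state 'yes' in P only — an autapomorphy, so it tells us nothing about relationships among taxa.
All ingroup taxa share the derived state 'no' for Character 2; it defines the ingroup but does not resolve relationships within it.
Only J, U, and W show the derived state 'no' for Character 3, supporting them as a clade.
Character 4 (derived state 'yes') is shared by J and U — a synapomorphy uniting that clade.
Character 5 (derived state 'yes') is shared by J, P, U, and W — a synapomorphy uniting that clade.
Character 6 (state 'yes') occurs in J and P but conflicts with the nesting implied by the other characters — most parsimoniously interpreted as homoplasy.
Most parsimonious ingroup topology: (((W,(J,U)),P),L).
Changes per character on this tree: Character 1: 1; Character 2: 1; Character 3: 1; Character 4: 1; Character 5: 1; Character 6: 2.
Total = 7.

7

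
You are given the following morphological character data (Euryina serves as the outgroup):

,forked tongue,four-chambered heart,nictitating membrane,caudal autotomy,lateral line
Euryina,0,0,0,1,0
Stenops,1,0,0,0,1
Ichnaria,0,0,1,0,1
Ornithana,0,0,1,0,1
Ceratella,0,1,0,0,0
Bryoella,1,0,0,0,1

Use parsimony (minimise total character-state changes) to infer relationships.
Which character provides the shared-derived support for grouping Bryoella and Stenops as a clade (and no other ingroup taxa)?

Character polarity is set by the outgroup: the derived state is whichever differs from the outgroup's state, so for caudal autotomy the derived state is '0', and for the remaining characters it is '1'.
forked tongue: derived state '1' in Bryoella and Stenops only — synapomorphy for {Bryoella, Stenops}.
four-chambered heart (derived state '1') is unique to Ceratella (autapomorphy; uninformative for grouping).
Only Ichnaria and Ornithana show the derived state '1' for nictitating membrane, supporting them as a clade.
All ingroup taxa share the derived state '0' for caudal autotomy; it defines the ingroup but does not resolve relationships within it.
lateral line: derived state '1' in Bryoella, Ichnaria, Ornithana, and Stenops only — synapomorphy for {Bryoella, Ichnaria, Ornithana, Stenops}.
Most parsimonious ingroup topology: (((Stenops,Bryoella),(Ichnaria,Ornithana)),Ceratella).
The clade {Bryoella, Stenops} is supported by forked tongue: its derived state '1' occurs in exactly those taxa and in no other taxon (including the outgroup).

forked tongue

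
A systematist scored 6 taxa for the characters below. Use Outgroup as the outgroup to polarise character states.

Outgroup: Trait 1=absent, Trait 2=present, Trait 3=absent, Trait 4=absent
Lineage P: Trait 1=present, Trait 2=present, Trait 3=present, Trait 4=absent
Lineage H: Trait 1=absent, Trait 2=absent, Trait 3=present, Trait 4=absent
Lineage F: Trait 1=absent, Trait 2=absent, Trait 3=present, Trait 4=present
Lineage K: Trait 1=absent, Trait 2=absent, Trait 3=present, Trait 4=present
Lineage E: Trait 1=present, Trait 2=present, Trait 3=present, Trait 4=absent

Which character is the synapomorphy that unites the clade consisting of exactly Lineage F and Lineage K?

Character polarity is set by the outgroup: the derived state is whichever differs from the outgroup's state, so for Trait 2 the derived state is 'absent', and for the remaining characters it is 'present'.
Trait 1: derived state 'present' in Lineage E and Lineage P only — synapomorphy for {Lineage E, Lineage P}.
Trait 2 (derived state 'absent') is shared by Lineage F, Lineage H, and Lineage K — a synapomorphy uniting that clade.
All ingroup taxa share the derived state 'present' for Trait 3; it defines the ingroup but does not resolve relationships within it.
Trait 4 (derived state 'present') is shared by Lineage F and Lineage K — a synapomorphy uniting that clade.
Most parsimonious ingroup topology: ((Lineage P,Lineage E),(Lineage H,(Lineage F,Lineage K))).
The clade {Lineage F, Lineage K} is supported by Trait 4: its derived state 'present' occurs in exactly those taxa and in no other taxon (including the outgroup).

Trait 4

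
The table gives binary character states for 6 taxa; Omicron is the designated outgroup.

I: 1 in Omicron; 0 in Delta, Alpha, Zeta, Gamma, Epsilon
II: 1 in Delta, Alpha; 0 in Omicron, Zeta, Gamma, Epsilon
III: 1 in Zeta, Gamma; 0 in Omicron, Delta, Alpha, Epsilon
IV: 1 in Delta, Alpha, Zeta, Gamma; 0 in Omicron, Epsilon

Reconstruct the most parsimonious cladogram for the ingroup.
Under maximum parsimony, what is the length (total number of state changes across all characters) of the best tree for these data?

4

Character polarity is set by the outgroup: the derived state is whichever differs from the outgroup's state, so for I the derived state is '0', and for the remaining characters it is '1'.
All ingroup taxa share the derived state '0' for I; it defines the ingroup but does not resolve relationships within it.
II: derived state '1' in Alpha and Delta only — synapomorphy for {Alpha, Delta}.
III: derived state '1' in Gamma and Zeta only — synapomorphy for {Gamma, Zeta}.
IV (derived state '1') is shared by Alpha, Delta, Gamma, and Zeta — a synapomorphy uniting that clade.
Most parsimonious ingroup topology: (((Delta,Alpha),(Zeta,Gamma)),Epsilon).
Changes per character on this tree: I: 1; II: 1; III: 1; IV: 1.
Total = 4.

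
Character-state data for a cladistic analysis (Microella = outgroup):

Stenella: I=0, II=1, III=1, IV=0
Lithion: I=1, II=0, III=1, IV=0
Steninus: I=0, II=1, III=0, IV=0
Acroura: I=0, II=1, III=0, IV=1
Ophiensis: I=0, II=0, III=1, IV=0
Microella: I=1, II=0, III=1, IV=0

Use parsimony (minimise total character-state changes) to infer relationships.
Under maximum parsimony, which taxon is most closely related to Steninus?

Acroura

Character polarity is set by the outgroup: the derived state is whichever differs from the outgroup's state, so for I, III the derived state is '0', and for the remaining characters it is '1'.
Only Acroura, Ophiensis, Stenella, and Steninus show the derived state '0' for I, supporting them as a clade.
II (derived state '1') is shared by Acroura, Stenella, and Steninus — a synapomorphy uniting that clade.
Only Acroura and Steninus show the derived state '0' for III, supporting them as a clade.
IV (derived state '1') is unique to Acroura (autapomorphy; uninformative for grouping).
Most parsimonious ingroup topology: (Lithion,(((Steninus,Acroura),Stenella),Ophiensis)).
Steninus and Acroura form a cherry on this tree, so they are sister taxa.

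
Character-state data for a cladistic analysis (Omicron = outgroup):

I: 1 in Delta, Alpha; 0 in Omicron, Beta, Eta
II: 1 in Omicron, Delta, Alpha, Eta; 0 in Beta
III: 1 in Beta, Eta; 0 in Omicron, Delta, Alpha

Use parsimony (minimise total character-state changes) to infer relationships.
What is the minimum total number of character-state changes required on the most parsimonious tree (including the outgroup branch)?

3

Character polarity is set by the outgroup: the derived state is whichever differs from the outgroup's state, so for II the derived state is '0', and for the remaining characters it is '1'.
I (derived state '1') is shared by Alpha and Delta — a synapomorphy uniting that clade.
II: derived state '0' in Beta only — an autapomorphy, so it tells us nothing about relationships among taxa.
Only Beta and Eta show the derived state '1' for III, supporting them as a clade.
Most parsimonious ingroup topology: ((Delta,Alpha),(Beta,Eta)).
Changes per character on this tree: I: 1; II: 1; III: 1.
Total = 3.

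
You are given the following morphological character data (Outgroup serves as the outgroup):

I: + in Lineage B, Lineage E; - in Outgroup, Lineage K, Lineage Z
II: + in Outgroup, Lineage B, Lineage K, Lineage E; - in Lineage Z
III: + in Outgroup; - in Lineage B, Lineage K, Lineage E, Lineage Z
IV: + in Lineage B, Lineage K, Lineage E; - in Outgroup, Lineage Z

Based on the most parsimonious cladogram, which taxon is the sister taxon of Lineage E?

Character polarity is set by the outgroup: the derived state is whichever differs from the outgroup's state, so for II, III the derived state is '-', and for the remaining characters it is '+'.
I (derived state '+') is shared by Lineage B and Lineage E — a synapomorphy uniting that clade.
II: derived state '-' in Lineage Z only — an autapomorphy, so it tells us nothing about relationships among taxa.
All ingroup taxa share the derived state '-' for III; it defines the ingroup but does not resolve relationships within it.
IV: derived state '+' in Lineage B, Lineage E, and Lineage K only — synapomorphy for {Lineage B, Lineage E, Lineage K}.
Most parsimonious ingroup topology: (((Lineage B,Lineage E),Lineage K),Lineage Z).
Lineage E and Lineage B form a cherry on this tree, so they are sister taxa.

Lineage B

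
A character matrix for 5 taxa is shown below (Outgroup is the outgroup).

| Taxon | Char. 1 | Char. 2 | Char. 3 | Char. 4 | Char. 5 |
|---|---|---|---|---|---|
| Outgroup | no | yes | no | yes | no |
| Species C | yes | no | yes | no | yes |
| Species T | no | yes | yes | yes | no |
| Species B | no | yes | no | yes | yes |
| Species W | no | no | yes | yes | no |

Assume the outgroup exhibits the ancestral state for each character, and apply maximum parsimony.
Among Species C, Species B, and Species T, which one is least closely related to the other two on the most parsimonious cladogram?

Species B

Character polarity is set by the outgroup: the derived state is whichever differs from the outgroup's state, so for Char. 2, Char. 4 the derived state is 'no', and for the remaining characters it is 'yes'.
Char. 1 (derived state 'yes') is unique to Species C (autapomorphy; uninformative for grouping).
Char. 2: derived state 'no' in Species C and Species W only — synapomorphy for {Species C, Species W}.
Char. 3 (derived state 'yes') is shared by Species C, Species T, and Species W — a synapomorphy uniting that clade.
Char. 4 (derived state 'no') is unique to Species C (autapomorphy; uninformative for grouping).
Char. 5 (state 'yes') occurs in Species B and Species C but conflicts with the nesting implied by the other characters — most parsimoniously interpreted as homoplasy.
Most parsimonious ingroup topology: (((Species C,Species W),Species T),Species B).
Species C and Species T share a more recent common ancestor with each other than either does with Species B, so Species B is the least closely related of the three.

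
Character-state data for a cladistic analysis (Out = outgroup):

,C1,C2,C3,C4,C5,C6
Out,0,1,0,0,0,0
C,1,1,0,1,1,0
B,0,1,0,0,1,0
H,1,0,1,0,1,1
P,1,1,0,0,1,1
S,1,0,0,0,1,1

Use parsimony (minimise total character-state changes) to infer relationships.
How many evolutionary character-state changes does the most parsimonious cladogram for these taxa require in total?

6

Character polarity is set by the outgroup: the derived state is whichever differs from the outgroup's state, so for C2 the derived state is '0', and for the remaining characters it is '1'.
Only C, H, P, and S show the derived state '1' for C1, supporting them as a clade.
Only H and S show the derived state '0' for C2, supporting them as a clade.
C3: derived state '1' in H only — an autapomorphy, so it tells us nothing about relationships among taxa.
C4 (derived state '1') is unique to C (autapomorphy; uninformative for grouping).
C5 (derived state '1') is shared by all ingroup taxa — unites the whole ingroup.
C6: derived state '1' in H, P, and S only — synapomorphy for {H, P, S}.
Most parsimonious ingroup topology: ((C,((H,S),P)),B).
Changes per character on this tree: C1: 1; C2: 1; C3: 1; C4: 1; C5: 1; C6: 1.
Total = 6.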